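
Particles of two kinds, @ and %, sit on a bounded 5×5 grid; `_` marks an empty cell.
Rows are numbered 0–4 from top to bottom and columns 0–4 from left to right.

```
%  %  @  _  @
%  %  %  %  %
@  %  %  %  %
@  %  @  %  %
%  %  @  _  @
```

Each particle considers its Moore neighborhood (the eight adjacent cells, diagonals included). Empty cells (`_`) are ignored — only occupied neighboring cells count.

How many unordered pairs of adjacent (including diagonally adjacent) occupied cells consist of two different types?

25

Scan each occupied cell's neighbors to the right and below (and the two forward diagonals) so each pair is counted once.
Row 0: %(0,0)–%(0,1)= %(0,0)–%(1,0)= %(0,0)–%(1,1)= %(0,1)–@(0,2)≠ %(0,1)–%(1,1)= %(0,1)–%(1,2)= %(0,1)–%(1,0)= @(0,2)–%(1,2)≠ @(0,2)–%(1,3)≠ @(0,2)–%(1,1)≠ @(0,4)–%(1,4)≠ @(0,4)–%(1,3)≠  → 6/12 unlike.
Row 1: %(1,0)–%(1,1)= %(1,0)–@(2,0)≠ %(1,0)–%(2,1)= %(1,1)–%(1,2)= %(1,1)–%(2,1)= %(1,1)–%(2,2)= %(1,1)–@(2,0)≠ %(1,2)–%(1,3)= %(1,2)–%(2,2)= %(1,2)–%(2,3)= %(1,2)–%(2,1)= %(1,3)–%(1,4)= %(1,3)–%(2,3)= %(1,3)–%(2,4)= %(1,3)–%(2,2)= %(1,4)–%(2,4)= %(1,4)–%(2,3)=  → 2/17 unlike.
Row 2: @(2,0)–%(2,1)≠ @(2,0)–@(3,0)= @(2,0)–%(3,1)≠ %(2,1)–%(2,2)= %(2,1)–%(3,1)= %(2,1)–@(3,2)≠ %(2,1)–@(3,0)≠ %(2,2)–%(2,3)= %(2,2)–@(3,2)≠ %(2,2)–%(3,3)= %(2,2)–%(3,1)= %(2,3)–%(2,4)= %(2,3)–%(3,3)= %(2,3)–%(3,4)= %(2,3)–@(3,2)≠ %(2,4)–%(3,4)= %(2,4)–%(3,3)=  → 6/17 unlike.
Row 3: @(3,0)–%(3,1)≠ @(3,0)–%(4,0)≠ @(3,0)–%(4,1)≠ %(3,1)–@(3,2)≠ %(3,1)–%(4,1)= %(3,1)–@(4,2)≠ %(3,1)–%(4,0)= @(3,2)–%(3,3)≠ @(3,2)–@(4,2)= @(3,2)–%(4,1)≠ %(3,3)–%(3,4)= %(3,3)–@(4,4)≠ %(3,3)–@(4,2)≠ %(3,4)–@(4,4)≠  → 10/14 unlike.
Row 4: %(4,0)–%(4,1)= %(4,1)–@(4,2)≠  → 1/2 unlike.
Total adjacent occupied pairs: 62; unlike-type pairs: 25.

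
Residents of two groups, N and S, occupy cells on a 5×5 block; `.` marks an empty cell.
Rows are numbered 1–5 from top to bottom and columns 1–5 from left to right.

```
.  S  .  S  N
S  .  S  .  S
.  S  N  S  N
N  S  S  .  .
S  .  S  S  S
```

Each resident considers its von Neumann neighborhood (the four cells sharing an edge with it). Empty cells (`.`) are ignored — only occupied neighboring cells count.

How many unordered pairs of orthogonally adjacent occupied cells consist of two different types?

10

Scan each occupied cell's neighbors to the right and below so each pair is counted once.
From row 1: 2 unlike of 2 pairs (running 2/2).
From row 2: 2 unlike of 2 pairs (running 4/4).
From row 3: 4 unlike of 5 pairs (running 8/9).
From row 4: 2 unlike of 4 pairs (running 10/13).
From row 5: 0 unlike of 2 pairs (running 10/15).
Total adjacent occupied pairs: 15; unlike-type pairs: 10.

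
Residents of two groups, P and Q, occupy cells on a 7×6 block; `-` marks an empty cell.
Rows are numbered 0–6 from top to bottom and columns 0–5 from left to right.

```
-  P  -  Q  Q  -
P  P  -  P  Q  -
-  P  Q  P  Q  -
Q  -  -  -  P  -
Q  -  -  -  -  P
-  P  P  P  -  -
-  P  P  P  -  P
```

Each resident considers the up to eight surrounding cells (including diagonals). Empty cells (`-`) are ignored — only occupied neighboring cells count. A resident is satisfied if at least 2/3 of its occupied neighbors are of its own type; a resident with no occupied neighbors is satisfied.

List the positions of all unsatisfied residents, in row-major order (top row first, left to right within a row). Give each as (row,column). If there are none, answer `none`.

(1,3), (1,4), (2,1), (2,2), (2,3), (2,4), (3,0), (4,0)

Row 0: (0,1)P 2/2 ok · (0,3)Q 2/3 ok · (0,4)Q 2/3 ok
Row 1: (1,0)P 3/3 ok · (1,1)P 3/4 ok · (1,3)P 1/6 unhappy · (1,4)Q 3/5 unhappy
Row 2: (2,1)P 2/4 unhappy · (2,2)Q 0/4 unhappy · (2,3)P 2/5 unhappy · (2,4)Q 1/4 unhappy
Row 3: (3,0)Q 1/2 unhappy · (3,4)P 2/3 ok
Row 4: (4,0)Q 1/2 unhappy · (4,5)P 1/1 ok
Row 5: (5,1)P 3/4 ok · (5,2)P 5/5 ok · (5,3)P 3/3 ok
Row 6: (6,1)P 3/3 ok · (6,2)P 5/5 ok · (6,3)P 3/3 ok · (6,5)P 0/0 ok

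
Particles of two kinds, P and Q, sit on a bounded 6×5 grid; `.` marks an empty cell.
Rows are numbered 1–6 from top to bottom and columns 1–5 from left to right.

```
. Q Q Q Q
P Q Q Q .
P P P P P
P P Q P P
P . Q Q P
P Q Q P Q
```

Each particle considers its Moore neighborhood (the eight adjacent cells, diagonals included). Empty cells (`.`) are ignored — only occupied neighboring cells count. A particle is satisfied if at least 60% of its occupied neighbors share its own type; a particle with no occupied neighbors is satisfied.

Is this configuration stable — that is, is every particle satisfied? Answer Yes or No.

(1,2)Q 3/4 ok
(1,3)Q 5/5 ok
(1,4)Q 4/4 ok
(1,5)Q 2/2 ok
(2,1)P 2/4 unhappy
(2,2)Q 3/7 unhappy
(2,3)Q 5/8 ok
(2,4)Q 4/7 unhappy
(3,1)P 4/5 ok
(3,2)P 5/8 ok
(3,3)P 4/8 unhappy
(3,4)P 4/7 unhappy
(3,5)P 3/4 ok
(4,1)P 4/4 ok
(4,2)P 5/7 ok
(4,3)Q 2/7 unhappy
(4,4)P 5/8 ok
(4,5)P 4/5 ok
(5,1)P 3/4 ok
(5,3)Q 4/7 unhappy
(5,4)Q 4/8 unhappy
(5,5)P 3/5 ok
(6,1)P 1/2 unhappy
(6,2)Q 2/4 unhappy
(6,3)Q 3/4 ok
(6,4)P 1/5 unhappy
(6,5)Q 1/3 unhappy
For instance (2,1) has only 2/4 same-type neighbors, below 3/5.

No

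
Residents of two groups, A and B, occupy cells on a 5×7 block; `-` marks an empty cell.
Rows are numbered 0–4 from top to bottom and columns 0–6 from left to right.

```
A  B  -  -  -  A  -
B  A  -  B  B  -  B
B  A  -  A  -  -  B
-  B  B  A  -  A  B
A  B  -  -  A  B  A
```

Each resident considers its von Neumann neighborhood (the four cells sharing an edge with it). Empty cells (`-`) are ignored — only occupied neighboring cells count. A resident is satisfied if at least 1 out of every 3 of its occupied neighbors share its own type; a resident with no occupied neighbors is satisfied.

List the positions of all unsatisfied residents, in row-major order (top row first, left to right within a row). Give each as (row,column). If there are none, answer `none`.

(0,0), (0,1), (3,5), (4,0), (4,4), (4,5), (4,6)

Row 0: (0,0)A 0/2 not · (0,1)B 0/2 not · (0,5)A 0/0 satisfied
Row 1: (1,0)B 1/3 satisfied · (1,1)A 1/3 satisfied · (1,3)B 1/2 satisfied · (1,4)B 1/1 satisfied · (1,6)B 1/1 satisfied
Row 2: (2,0)B 1/2 satisfied · (2,1)A 1/3 satisfied · (2,3)A 1/2 satisfied · (2,6)B 2/2 satisfied
Row 3: (3,1)B 2/3 satisfied · (3,2)B 1/2 satisfied · (3,3)A 1/2 satisfied · (3,5)A 0/2 not · (3,6)B 1/3 satisfied
Row 4: (4,0)A 0/1 not · (4,1)B 1/2 satisfied · (4,4)A 0/1 not · (4,5)B 0/3 not · (4,6)A 0/2 not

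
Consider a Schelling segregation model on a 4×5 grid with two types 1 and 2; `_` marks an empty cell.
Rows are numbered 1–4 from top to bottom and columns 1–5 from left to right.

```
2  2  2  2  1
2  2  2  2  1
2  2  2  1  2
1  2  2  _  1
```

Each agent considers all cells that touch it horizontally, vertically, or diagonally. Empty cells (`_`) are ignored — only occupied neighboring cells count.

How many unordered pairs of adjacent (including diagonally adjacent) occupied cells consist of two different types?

14

Scan each occupied cell's neighbors to the right and below (and the two forward diagonals) so each pair is counted once.
From row 1: 3 unlike of 17 pairs (running 3/17).
From row 2: 4 unlike of 17 pairs (running 7/34).
From row 3: 6 unlike of 14 pairs (running 13/48).
From row 4: 1 unlike of 2 pairs (running 14/50).
Total adjacent occupied pairs: 50; unlike-type pairs: 14.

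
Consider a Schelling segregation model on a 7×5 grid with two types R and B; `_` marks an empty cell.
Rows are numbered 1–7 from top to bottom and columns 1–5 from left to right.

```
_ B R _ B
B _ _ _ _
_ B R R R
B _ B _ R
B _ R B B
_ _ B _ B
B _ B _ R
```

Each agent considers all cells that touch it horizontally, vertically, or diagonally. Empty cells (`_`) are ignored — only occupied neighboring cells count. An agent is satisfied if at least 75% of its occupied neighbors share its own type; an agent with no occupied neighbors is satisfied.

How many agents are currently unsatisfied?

11

(1,2)B 1/2 ✗
(1,3)R 0/1 ✗
(1,5)B 0/0 ✓
(2,1)B 2/2 ✓
(3,2)B 3/4 ✓
(3,3)R 1/3 ✗
(3,4)R 3/4 ✓
(3,5)R 2/2 ✓
(4,1)B 2/2 ✓
(4,3)B 2/5 ✗
(4,5)R 2/4 ✗
(5,1)B 1/1 ✓
(5,3)R 0/3 ✗
(5,4)B 4/6 ✗
(5,5)B 2/3 ✗
(6,3)B 2/3 ✗
(6,5)B 2/3 ✗
(7,1)B 0/0 ✓
(7,3)B 1/1 ✓
(7,5)R 0/1 ✗
Unsatisfied: (1,2), (1,3), (3,3), (4,3), (4,5), (5,3), (5,4), (5,5), (6,3), (6,5), (7,5) — 11 in total.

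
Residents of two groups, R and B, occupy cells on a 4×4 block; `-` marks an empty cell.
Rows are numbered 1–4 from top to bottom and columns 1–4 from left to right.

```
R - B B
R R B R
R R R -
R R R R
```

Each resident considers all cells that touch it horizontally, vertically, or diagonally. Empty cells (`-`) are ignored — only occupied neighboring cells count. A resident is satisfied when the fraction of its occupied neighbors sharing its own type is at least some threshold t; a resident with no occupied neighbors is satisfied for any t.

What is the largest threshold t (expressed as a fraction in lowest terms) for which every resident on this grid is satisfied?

(1,1)R 2/2
(1,3)B 2/4
(1,4)B 2/3
(2,1)R 4/4
(2,2)R 5/7
(2,3)B 2/6
(2,4)R 1/4
(3,1)R 5/5
(3,2)R 7/8
(3,3)R 6/7
(4,1)R 3/3
(4,2)R 5/5
(4,3)R 4/4
(4,4)R 2/2
The smallest same-type fraction is 1/4 at (2,4), which reduces to 1/4. Any threshold above that leaves this resident unsatisfied.

1/4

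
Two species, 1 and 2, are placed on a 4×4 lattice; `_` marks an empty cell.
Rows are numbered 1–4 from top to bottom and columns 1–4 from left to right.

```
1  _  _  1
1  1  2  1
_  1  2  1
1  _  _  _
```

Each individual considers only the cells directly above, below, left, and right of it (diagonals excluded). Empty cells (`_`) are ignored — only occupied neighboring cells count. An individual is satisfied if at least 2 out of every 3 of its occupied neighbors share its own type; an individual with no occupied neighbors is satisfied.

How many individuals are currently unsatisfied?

(1,1)1 1/1 satisfied
(1,4)1 1/1 satisfied
(2,1)1 2/2 satisfied
(2,2)1 2/3 satisfied
(2,3)2 1/3 not
(2,4)1 2/3 satisfied
(3,2)1 1/2 not
(3,3)2 1/3 not
(3,4)1 1/2 not
(4,1)1 0/0 satisfied
Unsatisfied: (2,3), (3,2), (3,3), (3,4) — 4 in total.

4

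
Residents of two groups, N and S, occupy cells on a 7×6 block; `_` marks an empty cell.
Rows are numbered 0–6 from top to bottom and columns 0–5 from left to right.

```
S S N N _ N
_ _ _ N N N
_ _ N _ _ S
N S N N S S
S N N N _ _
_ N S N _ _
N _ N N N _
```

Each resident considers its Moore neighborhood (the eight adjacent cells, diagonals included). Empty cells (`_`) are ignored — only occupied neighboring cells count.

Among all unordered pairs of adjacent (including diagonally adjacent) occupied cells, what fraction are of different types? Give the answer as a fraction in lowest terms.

5/14

Scan each occupied cell's neighbors to the right and below (and the two forward diagonals) so each pair is counted once.
From row 0: 1 unlike of 8 pairs (running 1/8).
From row 1: 2 unlike of 5 pairs (running 3/13).
From row 2: 1 unlike of 5 pairs (running 4/18).
From row 3: 7 unlike of 16 pairs (running 11/34).
From row 4: 5 unlike of 11 pairs (running 16/45).
From row 5: 4 unlike of 9 pairs (running 20/54).
From row 6: 0 unlike of 2 pairs (running 20/56).
Total adjacent occupied pairs: 56; unlike-type pairs: 20.
20/56 reduces to 5/14.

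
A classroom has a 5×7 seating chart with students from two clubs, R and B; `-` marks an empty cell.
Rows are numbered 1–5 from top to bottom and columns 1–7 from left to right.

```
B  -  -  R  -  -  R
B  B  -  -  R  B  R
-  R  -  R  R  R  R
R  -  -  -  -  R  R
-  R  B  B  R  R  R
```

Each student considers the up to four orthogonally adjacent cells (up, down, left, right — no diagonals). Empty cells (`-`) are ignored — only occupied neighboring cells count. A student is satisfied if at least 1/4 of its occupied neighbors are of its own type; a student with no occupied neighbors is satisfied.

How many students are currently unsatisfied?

(1,1)B 1/1 satisfied
(1,4)R 0/0 satisfied
(1,7)R 1/1 satisfied
(2,1)B 2/2 satisfied
(2,2)B 1/2 satisfied
(2,5)R 1/2 satisfied
(2,6)B 0/3 not
(2,7)R 2/3 satisfied
(3,2)R 0/1 not
(3,4)R 1/1 satisfied
(3,5)R 3/3 satisfied
(3,6)R 3/4 satisfied
(3,7)R 3/3 satisfied
(4,1)R 0/0 satisfied
(4,6)R 3/3 satisfied
(4,7)R 3/3 satisfied
(5,2)R 0/1 not
(5,3)B 1/2 satisfied
(5,4)B 1/2 satisfied
(5,5)R 1/2 satisfied
(5,6)R 3/3 satisfied
(5,7)R 2/2 satisfied
Unsatisfied: (2,6), (3,2), (5,2) — 3 in total.

3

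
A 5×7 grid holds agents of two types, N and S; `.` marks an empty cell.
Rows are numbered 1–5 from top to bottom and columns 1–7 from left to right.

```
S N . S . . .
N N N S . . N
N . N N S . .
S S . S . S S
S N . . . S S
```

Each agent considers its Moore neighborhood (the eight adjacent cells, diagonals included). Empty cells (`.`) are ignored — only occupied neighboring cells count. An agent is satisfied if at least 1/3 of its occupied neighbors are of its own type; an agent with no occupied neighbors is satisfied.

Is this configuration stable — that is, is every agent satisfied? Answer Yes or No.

(1,1)S 0/3 not
(1,2)N 3/4 satisfied
(1,4)S 1/2 satisfied
(2,1)N 3/4 satisfied
(2,2)N 5/6 satisfied
(2,3)N 4/6 satisfied
(2,4)S 2/5 satisfied
(2,7)N 0/0 satisfied
(3,1)N 2/4 satisfied
(3,3)N 3/6 satisfied
(3,4)N 2/5 satisfied
(3,5)S 3/4 satisfied
(4,1)S 2/4 satisfied
(4,2)S 2/5 satisfied
(4,4)S 1/3 satisfied
(4,6)S 4/4 satisfied
(4,7)S 3/3 satisfied
(5,1)S 2/3 satisfied
(5,2)N 0/3 not
(5,6)S 3/3 satisfied
(5,7)S 3/3 satisfied
For instance (1,1) has only 0/3 same-type neighbors, below 1/3.

No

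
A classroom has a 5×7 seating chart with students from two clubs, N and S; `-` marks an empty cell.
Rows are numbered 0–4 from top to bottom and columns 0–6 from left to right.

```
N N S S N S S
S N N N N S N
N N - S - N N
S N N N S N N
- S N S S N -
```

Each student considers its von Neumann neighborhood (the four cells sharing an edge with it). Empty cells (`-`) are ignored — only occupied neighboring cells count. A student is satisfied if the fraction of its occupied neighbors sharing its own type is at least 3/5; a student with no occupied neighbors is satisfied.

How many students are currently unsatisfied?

19

(0,0)N 1/2 unhappy
(0,1)N 2/3 ok
(0,2)S 1/3 unhappy
(0,3)S 1/3 unhappy
(0,4)N 1/3 unhappy
(0,5)S 2/3 ok
(0,6)S 1/2 unhappy
(1,0)S 0/3 unhappy
(1,1)N 3/4 ok
(1,2)N 2/3 ok
(1,3)N 2/4 unhappy
(1,4)N 2/3 ok
(1,5)S 1/4 unhappy
(1,6)N 1/3 unhappy
(2,0)N 1/3 unhappy
(2,1)N 3/3 ok
(2,3)S 0/2 unhappy
(2,5)N 2/3 ok
(2,6)N 3/3 ok
(3,0)S 0/2 unhappy
(3,1)N 2/4 unhappy
(3,2)N 3/3 ok
(3,3)N 1/4 unhappy
(3,4)S 1/3 unhappy
(3,5)N 3/4 ok
(3,6)N 2/2 ok
(4,1)S 0/2 unhappy
(4,2)N 1/3 unhappy
(4,3)S 1/3 unhappy
(4,4)S 2/3 ok
(4,5)N 1/2 unhappy
Unsatisfied: (0,0), (0,2), (0,3), (0,4), (0,6), (1,0), (1,3), (1,5), (1,6), (2,0), (2,3), (3,0), (3,1), (3,3), (3,4), (4,1), (4,2), (4,3), (4,5) — 19 in total.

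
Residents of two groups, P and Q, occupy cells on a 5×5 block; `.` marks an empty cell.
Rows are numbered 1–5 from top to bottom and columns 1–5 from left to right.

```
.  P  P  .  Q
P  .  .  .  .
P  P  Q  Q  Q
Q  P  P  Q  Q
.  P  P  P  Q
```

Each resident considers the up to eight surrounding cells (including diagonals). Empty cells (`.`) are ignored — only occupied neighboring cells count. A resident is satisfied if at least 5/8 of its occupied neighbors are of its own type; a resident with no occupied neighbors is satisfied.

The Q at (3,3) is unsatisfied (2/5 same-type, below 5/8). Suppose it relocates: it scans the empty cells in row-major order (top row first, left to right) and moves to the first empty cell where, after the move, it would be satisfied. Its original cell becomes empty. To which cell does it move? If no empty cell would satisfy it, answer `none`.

(2,4)

Vacating (3,3). Empty cells in order:
  (1,1): 0/2 same-type → still unsatisfied.
  (1,4): 1/2 same-type → still unsatisfied.
  (2,2): 0/5 same-type → still unsatisfied.
  (2,3): 1/4 same-type → still unsatisfied.
  (2,4): 3/4 same-type → satisfied — stop here.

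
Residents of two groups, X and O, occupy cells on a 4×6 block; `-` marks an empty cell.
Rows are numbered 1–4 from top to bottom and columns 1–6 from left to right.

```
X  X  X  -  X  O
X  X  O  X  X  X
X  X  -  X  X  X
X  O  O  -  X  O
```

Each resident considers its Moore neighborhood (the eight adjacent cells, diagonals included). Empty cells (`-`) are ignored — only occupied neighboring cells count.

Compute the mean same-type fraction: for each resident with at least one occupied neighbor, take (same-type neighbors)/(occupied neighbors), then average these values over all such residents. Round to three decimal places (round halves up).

(1,1)X 3/3
(1,2)X 4/5
(1,3)X 3/4
(1,5)X 3/4
(1,6)O 0/3
(2,1)X 5/5
(2,2)X 6/7
(2,3)O 0/6
(2,4)X 5/6
(2,5)X 6/7
(2,6)X 4/5
(3,1)X 4/5
(3,2)X 4/7
(3,4)X 4/6
(3,5)X 6/7
(3,6)X 4/5
(4,1)X 2/3
(4,2)O 1/4
(4,3)O 1/3
(4,5)X 3/4
(4,6)O 0/3
Sum over 21 residents: 3/3 + 4/5 + 3/4 + 3/4 + 0/3 + 5/5 + 6/7 + 0/6 + 5/6 + 6/7 + 4/5 + 4/5 + 4/7 + 4/6 + 6/7 + 4/5 + 2/3 + 1/4 + 1/3 + 3/4 + 0/3 = 467/35; mean = 467/35 ÷ 21 = 467/735 = 0.635374… → 0.635.

0.635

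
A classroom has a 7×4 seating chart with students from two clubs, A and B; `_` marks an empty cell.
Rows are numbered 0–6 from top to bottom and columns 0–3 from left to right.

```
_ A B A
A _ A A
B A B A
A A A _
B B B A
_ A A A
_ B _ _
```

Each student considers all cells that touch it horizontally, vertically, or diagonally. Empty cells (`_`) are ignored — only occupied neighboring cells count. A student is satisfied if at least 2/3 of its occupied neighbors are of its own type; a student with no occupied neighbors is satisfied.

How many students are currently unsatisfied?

13

(0,1)A 2/3 ok
(0,2)B 0/4 unhappy
(0,3)A 2/3 ok
(1,0)A 2/3 ok
(1,2)A 5/7 ok
(1,3)A 3/5 unhappy
(2,0)B 0/4 unhappy
(2,1)A 5/7 ok
(2,2)B 0/6 unhappy
(2,3)A 3/4 ok
(3,0)A 2/5 unhappy
(3,1)A 3/8 unhappy
(3,2)A 4/7 unhappy
(4,0)B 1/4 unhappy
(4,1)B 2/7 unhappy
(4,2)B 1/7 unhappy
(4,3)A 3/4 ok
(5,1)A 1/5 unhappy
(5,2)A 3/6 unhappy
(5,3)A 2/3 ok
(6,1)B 0/2 unhappy
Unsatisfied: (0,2), (1,3), (2,0), (2,2), (3,0), (3,1), (3,2), (4,0), (4,1), (4,2), (5,1), (5,2), (6,1) — 13 in total.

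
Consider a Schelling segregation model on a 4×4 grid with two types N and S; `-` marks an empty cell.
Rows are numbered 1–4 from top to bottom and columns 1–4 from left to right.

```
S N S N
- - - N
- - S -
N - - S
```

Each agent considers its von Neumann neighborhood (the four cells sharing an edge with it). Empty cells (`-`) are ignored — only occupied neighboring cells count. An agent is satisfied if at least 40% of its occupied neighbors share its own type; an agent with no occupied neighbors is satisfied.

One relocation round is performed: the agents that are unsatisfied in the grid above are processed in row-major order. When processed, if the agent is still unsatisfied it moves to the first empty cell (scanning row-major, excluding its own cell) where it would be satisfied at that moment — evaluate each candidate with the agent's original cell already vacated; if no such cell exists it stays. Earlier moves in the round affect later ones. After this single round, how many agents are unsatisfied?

Initially unsatisfied (in order): (1,1), (1,2), (1,3).
  (1,1) → (2,1).
  (1,2) → (3,1).
  (1,3) → (1,1).
Resulting grid:
S - - N
S - - N
N - S -
N - - S
All satisfied now.

0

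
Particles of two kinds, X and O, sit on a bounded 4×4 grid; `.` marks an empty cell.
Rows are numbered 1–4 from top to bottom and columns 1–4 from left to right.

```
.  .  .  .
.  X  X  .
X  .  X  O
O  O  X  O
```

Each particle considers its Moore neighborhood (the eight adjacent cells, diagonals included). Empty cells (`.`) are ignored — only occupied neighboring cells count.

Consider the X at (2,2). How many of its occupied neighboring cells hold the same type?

3

Occupied neighbors of (2,2): (2,3)=X, (3,1)=X, (3,3)=X.
Same type (X): 3 of 3.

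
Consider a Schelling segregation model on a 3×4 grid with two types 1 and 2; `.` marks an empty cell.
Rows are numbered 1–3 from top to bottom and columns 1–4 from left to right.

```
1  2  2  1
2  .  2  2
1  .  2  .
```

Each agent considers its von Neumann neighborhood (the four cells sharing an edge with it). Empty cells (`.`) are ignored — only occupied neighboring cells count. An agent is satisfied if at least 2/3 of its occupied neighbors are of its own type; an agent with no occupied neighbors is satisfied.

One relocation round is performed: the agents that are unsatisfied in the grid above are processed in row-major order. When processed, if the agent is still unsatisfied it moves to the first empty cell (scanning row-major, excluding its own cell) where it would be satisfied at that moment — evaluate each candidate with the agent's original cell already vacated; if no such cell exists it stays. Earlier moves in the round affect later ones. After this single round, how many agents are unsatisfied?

Initially unsatisfied (in order): (1,1), (1,2), (1,4), (2,1), (2,4), (3,1).
  (1,1): no empty cell satisfies it; stays.
  (1,2) → (2,2).
  (1,4): no empty cell satisfies it; stays.
  (2,1) → (1,2).
  (2,4) → (3,2).
  (3,1): no empty cell satisfies it; stays.
Resulting grid:
1 2 2 1
. 2 2 .
1 2 2 .
Unsatisfied now: (1,1), (1,4), (3,1).

3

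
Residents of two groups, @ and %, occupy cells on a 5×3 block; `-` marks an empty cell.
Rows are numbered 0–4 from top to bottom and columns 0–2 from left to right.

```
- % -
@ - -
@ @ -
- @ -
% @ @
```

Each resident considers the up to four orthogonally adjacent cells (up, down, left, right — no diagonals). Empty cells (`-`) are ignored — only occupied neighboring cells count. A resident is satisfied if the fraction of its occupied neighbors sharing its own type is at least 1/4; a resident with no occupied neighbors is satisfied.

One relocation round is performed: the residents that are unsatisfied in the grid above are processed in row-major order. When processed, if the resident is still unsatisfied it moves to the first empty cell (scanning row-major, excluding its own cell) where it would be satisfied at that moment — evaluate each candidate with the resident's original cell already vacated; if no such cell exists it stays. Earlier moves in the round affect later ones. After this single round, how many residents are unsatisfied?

0

Initially unsatisfied (in order): (4,0).
  (4,0) → (0,0).
Resulting grid:
% % -
@ - -
@ @ -
- @ -
- @ @
All satisfied now.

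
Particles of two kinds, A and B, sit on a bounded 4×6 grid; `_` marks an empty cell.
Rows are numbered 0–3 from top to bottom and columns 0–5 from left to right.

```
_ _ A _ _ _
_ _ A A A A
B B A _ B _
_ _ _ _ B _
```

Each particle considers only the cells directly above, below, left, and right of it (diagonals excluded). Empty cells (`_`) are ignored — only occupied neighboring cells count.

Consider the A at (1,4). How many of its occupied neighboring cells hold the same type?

2

Occupied neighbors of (1,4): (2,4)=B, (1,3)=A, (1,5)=A.
Same type (A): 2 of 3.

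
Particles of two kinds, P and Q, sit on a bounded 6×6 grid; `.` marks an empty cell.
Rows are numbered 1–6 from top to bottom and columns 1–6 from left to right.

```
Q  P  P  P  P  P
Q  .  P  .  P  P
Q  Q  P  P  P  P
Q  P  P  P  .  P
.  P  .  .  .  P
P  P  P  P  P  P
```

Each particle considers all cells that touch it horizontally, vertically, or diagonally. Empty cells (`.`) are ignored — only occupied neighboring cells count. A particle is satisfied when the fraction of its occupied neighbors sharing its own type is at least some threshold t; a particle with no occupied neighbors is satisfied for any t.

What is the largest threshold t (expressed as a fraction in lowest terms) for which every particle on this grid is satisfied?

(1,1)Q 1/2
(1,2)P 2/4
(1,3)P 3/3
(1,4)P 4/4
(1,5)P 4/4
(1,6)P 3/3
(2,1)Q 3/4
(2,3)P 5/6
(2,5)P 7/7
(2,6)P 5/5
(3,1)Q 3/4
(3,2)Q 3/7
(3,3)P 5/6
(3,4)P 6/6
(3,5)P 6/6
(3,6)P 4/4
(4,1)Q 2/4
(4,2)P 3/6
(4,3)P 5/6
(4,4)P 4/4
(4,6)P 3/3
(5,2)P 5/6
(5,6)P 3/3
(6,1)P 2/2
(6,2)P 3/3
(6,3)P 3/3
(6,4)P 2/2
(6,5)P 3/3
(6,6)P 2/2
The smallest same-type fraction is 3/7 at (3,2), which reduces to 3/7. Any threshold above that leaves this particle unsatisfied.

3/7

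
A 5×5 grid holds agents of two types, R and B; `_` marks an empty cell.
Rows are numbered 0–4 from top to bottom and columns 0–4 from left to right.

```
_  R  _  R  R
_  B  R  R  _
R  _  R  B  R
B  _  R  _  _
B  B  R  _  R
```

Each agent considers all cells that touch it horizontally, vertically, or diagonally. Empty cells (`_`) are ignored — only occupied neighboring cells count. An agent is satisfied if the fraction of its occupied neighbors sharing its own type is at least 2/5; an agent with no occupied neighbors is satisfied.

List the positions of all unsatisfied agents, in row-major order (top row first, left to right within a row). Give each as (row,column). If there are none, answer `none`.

(1,1), (2,0), (2,3)

Row 0: (0,1)R 1/2 satisfied · (0,3)R 3/3 satisfied · (0,4)R 2/2 satisfied
Row 1: (1,1)B 0/4 not · (1,2)R 4/6 satisfied · (1,3)R 5/6 satisfied
Row 2: (2,0)R 0/2 not · (2,2)R 3/5 satisfied · (2,3)B 0/5 not · (2,4)R 1/2 satisfied
Row 3: (3,0)B 2/3 satisfied · (3,2)R 2/4 satisfied
Row 4: (4,0)B 2/2 satisfied · (4,1)B 2/4 satisfied · (4,2)R 1/2 satisfied · (4,4)R 0/0 satisfied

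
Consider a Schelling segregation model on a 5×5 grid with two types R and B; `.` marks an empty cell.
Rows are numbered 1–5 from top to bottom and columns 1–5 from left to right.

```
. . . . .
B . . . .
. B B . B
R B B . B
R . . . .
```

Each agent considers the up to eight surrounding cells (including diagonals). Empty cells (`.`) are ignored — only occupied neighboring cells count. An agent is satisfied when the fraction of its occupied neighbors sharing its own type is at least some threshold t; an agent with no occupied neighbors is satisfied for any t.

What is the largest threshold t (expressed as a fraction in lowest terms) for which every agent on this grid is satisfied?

1/3

Row 2: (2,1)B 1/1
Row 3: (3,2)B 4/5 · (3,3)B 3/3 · (3,5)B 1/1
Row 4: (4,1)R 1/3 · (4,2)B 3/5 · (4,3)B 3/3 · (4,5)B 1/1
Row 5: (5,1)R 1/2
The smallest same-type fraction is 1/3 at (4,1), which reduces to 1/3. Any threshold above that leaves this agent unsatisfied.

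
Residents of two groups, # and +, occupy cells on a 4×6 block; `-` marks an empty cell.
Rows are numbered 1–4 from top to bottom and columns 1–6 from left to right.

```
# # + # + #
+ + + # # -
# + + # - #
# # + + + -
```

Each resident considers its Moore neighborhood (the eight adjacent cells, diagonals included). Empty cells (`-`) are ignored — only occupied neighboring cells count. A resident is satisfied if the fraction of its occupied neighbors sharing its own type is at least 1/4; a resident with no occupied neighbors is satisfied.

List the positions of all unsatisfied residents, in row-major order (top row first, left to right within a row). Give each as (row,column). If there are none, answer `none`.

(1,2), (1,5)

(1,1)# 1/3 ok
(1,2)# 1/5 unhappy
(1,3)+ 2/5 ok
(1,4)# 2/5 ok
(1,5)+ 0/4 unhappy
(1,6)# 1/2 ok
(2,1)+ 2/5 ok
(2,2)+ 5/8 ok
(2,3)+ 4/8 ok
(2,4)# 3/7 ok
(2,5)# 5/6 ok
(3,1)# 2/5 ok
(3,2)+ 5/8 ok
(3,3)+ 5/8 ok
(3,4)# 2/7 ok
(3,6)# 1/2 ok
(4,1)# 2/3 ok
(4,2)# 2/5 ok
(4,3)+ 3/5 ok
(4,4)+ 3/4 ok
(4,5)+ 1/3 ok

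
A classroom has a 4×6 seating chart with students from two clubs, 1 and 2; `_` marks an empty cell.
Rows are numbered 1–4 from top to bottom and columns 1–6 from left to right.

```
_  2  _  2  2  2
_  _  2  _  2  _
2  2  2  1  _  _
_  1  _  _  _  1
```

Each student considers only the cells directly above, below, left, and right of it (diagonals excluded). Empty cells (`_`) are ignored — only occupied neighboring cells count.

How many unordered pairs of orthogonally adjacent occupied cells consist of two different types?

Scan each occupied cell's neighbors to the right and below so each pair is counted once.
Row 1: 2(1,4)–2(1,5)= 2(1,5)–2(1,6)= 2(1,5)–2(2,5)=  → 0/3 unlike.
Row 2: 2(2,3)–2(3,3)=  → 0/1 unlike.
Row 3: 2(3,1)–2(3,2)= 2(3,2)–2(3,3)= 2(3,2)–1(4,2)≠ 2(3,3)–1(3,4)≠  → 2/4 unlike.
Total adjacent occupied pairs: 8; unlike-type pairs: 2.

2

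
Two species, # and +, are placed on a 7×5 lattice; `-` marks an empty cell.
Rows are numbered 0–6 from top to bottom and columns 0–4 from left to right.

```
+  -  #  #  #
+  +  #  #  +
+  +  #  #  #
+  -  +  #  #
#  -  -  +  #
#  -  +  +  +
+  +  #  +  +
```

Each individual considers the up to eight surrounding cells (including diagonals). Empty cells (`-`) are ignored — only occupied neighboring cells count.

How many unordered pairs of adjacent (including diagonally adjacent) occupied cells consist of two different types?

25

Scan each occupied cell's neighbors to the right and below (and the two forward diagonals) so each pair is counted once.
From row 0: 3 unlike of 12 pairs (running 3/12).
From row 1: 6 unlike of 17 pairs (running 9/29).
From row 2: 3 unlike of 14 pairs (running 12/43).
From row 3: 4 unlike of 8 pairs (running 16/51).
From row 4: 3 unlike of 7 pairs (running 19/58).
From row 5: 4 unlike of 12 pairs (running 23/70).
From row 6: 2 unlike of 4 pairs (running 25/74).
Total adjacent occupied pairs: 74; unlike-type pairs: 25.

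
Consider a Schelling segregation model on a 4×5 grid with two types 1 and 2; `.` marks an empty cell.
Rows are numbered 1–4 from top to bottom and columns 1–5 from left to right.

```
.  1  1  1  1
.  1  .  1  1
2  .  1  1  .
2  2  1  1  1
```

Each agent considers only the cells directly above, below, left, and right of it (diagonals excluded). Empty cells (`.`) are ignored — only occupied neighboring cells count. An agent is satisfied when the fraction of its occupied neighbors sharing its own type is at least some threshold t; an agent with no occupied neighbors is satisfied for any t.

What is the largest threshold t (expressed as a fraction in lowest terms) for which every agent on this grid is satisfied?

1/2

(1,2)1 2/2
(1,3)1 2/2
(1,4)1 3/3
(1,5)1 2/2
(2,2)1 1/1
(2,4)1 3/3
(2,5)1 2/2
(3,1)2 1/1
(3,3)1 2/2
(3,4)1 3/3
(4,1)2 2/2
(4,2)2 1/2
(4,3)1 2/3
(4,4)1 3/3
(4,5)1 1/1
The smallest same-type fraction is 1/2 at (4,2), which reduces to 1/2. Any threshold above that leaves this agent unsatisfied.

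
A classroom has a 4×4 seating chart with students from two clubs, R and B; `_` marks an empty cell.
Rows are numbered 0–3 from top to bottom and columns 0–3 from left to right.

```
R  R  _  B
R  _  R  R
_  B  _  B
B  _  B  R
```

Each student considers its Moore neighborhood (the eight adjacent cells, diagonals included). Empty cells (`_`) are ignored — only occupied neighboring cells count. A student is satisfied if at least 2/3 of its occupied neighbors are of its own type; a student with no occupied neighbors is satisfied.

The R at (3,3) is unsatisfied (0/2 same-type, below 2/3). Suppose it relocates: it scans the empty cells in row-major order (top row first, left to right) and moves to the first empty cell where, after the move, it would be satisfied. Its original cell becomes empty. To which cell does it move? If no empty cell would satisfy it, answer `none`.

(0,2)

Vacating (3,3). Empty cells in order:
  (0,2): 3/4 same-type → satisfied — stop here.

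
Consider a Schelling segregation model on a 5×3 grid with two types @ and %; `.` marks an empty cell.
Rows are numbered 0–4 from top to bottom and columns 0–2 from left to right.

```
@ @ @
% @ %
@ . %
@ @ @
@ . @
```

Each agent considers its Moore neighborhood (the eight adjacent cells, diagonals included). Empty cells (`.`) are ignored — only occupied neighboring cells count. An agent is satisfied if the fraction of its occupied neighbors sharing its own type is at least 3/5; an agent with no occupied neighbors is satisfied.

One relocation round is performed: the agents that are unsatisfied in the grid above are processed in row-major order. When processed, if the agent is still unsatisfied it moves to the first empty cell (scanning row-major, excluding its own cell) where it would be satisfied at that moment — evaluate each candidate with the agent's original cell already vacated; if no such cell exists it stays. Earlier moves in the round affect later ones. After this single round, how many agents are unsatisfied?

6

Initially unsatisfied (in order): (1,0), (1,1), (1,2), (2,2).
  (1,0): no empty cell satisfies it; stays.
  (1,1) → (4,1).
  (1,2): no empty cell satisfies it; stays.
  (2,2): no empty cell satisfies it; stays.
Resulting grid:
@ @ @
% . %
@ . %
@ @ @
@ @ @
Unsatisfied now: (0,0), (0,1), (0,2), (1,0), (1,2), (2,2).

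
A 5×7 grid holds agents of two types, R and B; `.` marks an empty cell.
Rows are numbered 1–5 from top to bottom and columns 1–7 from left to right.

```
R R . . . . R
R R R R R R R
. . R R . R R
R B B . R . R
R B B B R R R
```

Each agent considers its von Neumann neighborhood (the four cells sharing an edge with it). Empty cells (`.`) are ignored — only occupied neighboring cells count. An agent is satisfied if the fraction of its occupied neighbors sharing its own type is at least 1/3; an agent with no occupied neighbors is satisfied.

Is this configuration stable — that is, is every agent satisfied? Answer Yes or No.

Yes

Row 1: (1,1)R 2/2 ok · (1,2)R 2/2 ok · (1,7)R 1/1 ok
Row 2: (2,1)R 2/2 ok · (2,2)R 3/3 ok · (2,3)R 3/3 ok · (2,4)R 3/3 ok · (2,5)R 2/2 ok · (2,6)R 3/3 ok · (2,7)R 3/3 ok
Row 3: (3,3)R 2/3 ok · (3,4)R 2/2 ok · (3,6)R 2/2 ok · (3,7)R 3/3 ok
Row 4: (4,1)R 1/2 ok · (4,2)B 2/3 ok · (4,3)B 2/3 ok · (4,5)R 1/1 ok · (4,7)R 2/2 ok
Row 5: (5,1)R 1/2 ok · (5,2)B 2/3 ok · (5,3)B 3/3 ok · (5,4)B 1/2 ok · (5,5)R 2/3 ok · (5,6)R 2/2 ok · (5,7)R 2/2 ok
All meet the threshold, so the configuration is stable.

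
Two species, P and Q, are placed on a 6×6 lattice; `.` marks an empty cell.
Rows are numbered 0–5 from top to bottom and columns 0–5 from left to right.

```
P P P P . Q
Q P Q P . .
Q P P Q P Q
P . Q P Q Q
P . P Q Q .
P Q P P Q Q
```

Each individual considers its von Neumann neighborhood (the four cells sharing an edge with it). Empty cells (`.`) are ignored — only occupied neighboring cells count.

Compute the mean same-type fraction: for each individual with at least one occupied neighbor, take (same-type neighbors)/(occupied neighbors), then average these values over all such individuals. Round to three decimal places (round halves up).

Row 0: (0,0)P 1/2 · (0,1)P 3/3 · (0,2)P 2/3 · (0,3)P 2/2 · (0,5)Q — no occupied neighbors
Row 1: (1,0)Q 1/3 · (1,1)P 2/4 · (1,2)Q 0/4 · (1,3)P 1/3
Row 2: (2,0)Q 1/3 · (2,1)P 2/3 · (2,2)P 1/4 · (2,3)Q 0/4 · (2,4)P 0/3 · (2,5)Q 1/2
Row 3: (3,0)P 1/2 · (3,2)Q 0/3 · (3,3)P 0/4 · (3,4)Q 2/4 · (3,5)Q 2/2
Row 4: (4,0)P 2/2 · (4,2)P 1/3 · (4,3)Q 1/4 · (4,4)Q 3/3
Row 5: (5,0)P 1/2 · (5,1)Q 0/2 · (5,2)P 2/3 · (5,3)P 1/3 · (5,4)Q 2/3 · (5,5)Q 1/1
Sum over 29 individuals: 1/2 + 3/3 + 2/3 + 2/2 + 1/3 + 2/4 + 0/4 + 1/3 + 1/3 + 2/3 + 1/4 + 0/4 + 0/3 + 1/2 + 1/2 + 0/3 + 0/4 + 2/4 + 2/2 + 2/2 + 1/3 + 1/4 + 3/3 + 1/2 + 0/2 + 2/3 + 1/3 + 2/3 + 1/1 = 83/6; mean = 83/6 ÷ 29 = 83/174 = 0.477011… → 0.477.

0.477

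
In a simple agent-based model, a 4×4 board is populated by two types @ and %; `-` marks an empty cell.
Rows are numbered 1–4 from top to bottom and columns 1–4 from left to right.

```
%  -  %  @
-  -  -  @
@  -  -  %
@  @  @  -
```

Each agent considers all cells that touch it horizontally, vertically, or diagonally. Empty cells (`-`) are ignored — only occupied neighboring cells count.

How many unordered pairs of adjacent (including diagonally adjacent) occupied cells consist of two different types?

4

Scan each occupied cell's neighbors to the right and below (and the two forward diagonals) so each pair is counted once.
Row 1: %(1,3)–@(1,4)≠ %(1,3)–@(2,4)≠ @(1,4)–@(2,4)=  → 2/3 unlike.
Row 2: @(2,4)–%(3,4)≠  → 1/1 unlike.
Row 3: @(3,1)–@(4,1)= @(3,1)–@(4,2)= %(3,4)–@(4,3)≠  → 1/3 unlike.
Row 4: @(4,1)–@(4,2)= @(4,2)–@(4,3)=  → 0/2 unlike.
Total adjacent occupied pairs: 9; unlike-type pairs: 4.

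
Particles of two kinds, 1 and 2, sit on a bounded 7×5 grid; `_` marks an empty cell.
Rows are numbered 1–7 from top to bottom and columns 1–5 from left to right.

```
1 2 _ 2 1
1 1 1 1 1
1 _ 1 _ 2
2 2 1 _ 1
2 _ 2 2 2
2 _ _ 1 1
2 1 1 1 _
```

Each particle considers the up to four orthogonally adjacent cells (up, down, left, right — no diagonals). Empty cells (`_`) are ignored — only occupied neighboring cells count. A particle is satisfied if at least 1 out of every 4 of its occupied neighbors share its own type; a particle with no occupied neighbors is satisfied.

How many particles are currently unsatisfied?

Row 1: (1,1)1 1/2 satisfied · (1,2)2 0/2 not · (1,4)2 0/2 not · (1,5)1 1/2 satisfied
Row 2: (2,1)1 3/3 satisfied · (2,2)1 2/3 satisfied · (2,3)1 3/3 satisfied · (2,4)1 2/3 satisfied · (2,5)1 2/3 satisfied
Row 3: (3,1)1 1/2 satisfied · (3,3)1 2/2 satisfied · (3,5)2 0/2 not
Row 4: (4,1)2 2/3 satisfied · (4,2)2 1/2 satisfied · (4,3)1 1/3 satisfied · (4,5)1 0/2 not
Row 5: (5,1)2 2/2 satisfied · (5,3)2 1/2 satisfied · (5,4)2 2/3 satisfied · (5,5)2 1/3 satisfied
Row 6: (6,1)2 2/2 satisfied · (6,4)1 2/3 satisfied · (6,5)1 1/2 satisfied
Row 7: (7,1)2 1/2 satisfied · (7,2)1 1/2 satisfied · (7,3)1 2/2 satisfied · (7,4)1 2/2 satisfied
Unsatisfied: (1,2), (1,4), (3,5), (4,5) — 4 in total.

4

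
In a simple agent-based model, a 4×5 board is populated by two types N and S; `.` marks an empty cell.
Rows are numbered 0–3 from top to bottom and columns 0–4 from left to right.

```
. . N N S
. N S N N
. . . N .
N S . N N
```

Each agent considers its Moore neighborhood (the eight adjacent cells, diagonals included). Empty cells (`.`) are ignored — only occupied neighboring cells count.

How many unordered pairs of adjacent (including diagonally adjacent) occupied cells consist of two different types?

9

Scan each occupied cell's neighbors to the right and below (and the two forward diagonals) so each pair is counted once.
From row 0: 5 unlike of 10 pairs (running 5/10).
From row 1: 3 unlike of 6 pairs (running 8/16).
From row 2: 0 unlike of 2 pairs (running 8/18).
From row 3: 1 unlike of 2 pairs (running 9/20).
Total adjacent occupied pairs: 20; unlike-type pairs: 9.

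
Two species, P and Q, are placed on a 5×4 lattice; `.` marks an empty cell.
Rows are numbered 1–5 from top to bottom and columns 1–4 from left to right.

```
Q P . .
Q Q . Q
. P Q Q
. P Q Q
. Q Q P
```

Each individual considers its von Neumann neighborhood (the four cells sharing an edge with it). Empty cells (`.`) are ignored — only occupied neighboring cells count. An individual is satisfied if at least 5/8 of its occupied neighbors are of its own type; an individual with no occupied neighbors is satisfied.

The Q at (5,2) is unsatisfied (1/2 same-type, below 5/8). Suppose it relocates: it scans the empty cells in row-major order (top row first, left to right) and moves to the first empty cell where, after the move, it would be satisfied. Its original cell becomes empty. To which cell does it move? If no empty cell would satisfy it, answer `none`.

Vacating (5,2). Empty cells in order:
  (1,3): 0/1 same-type → still unsatisfied.
  (1,4): 1/1 same-type → satisfied — stop here.

(1,4)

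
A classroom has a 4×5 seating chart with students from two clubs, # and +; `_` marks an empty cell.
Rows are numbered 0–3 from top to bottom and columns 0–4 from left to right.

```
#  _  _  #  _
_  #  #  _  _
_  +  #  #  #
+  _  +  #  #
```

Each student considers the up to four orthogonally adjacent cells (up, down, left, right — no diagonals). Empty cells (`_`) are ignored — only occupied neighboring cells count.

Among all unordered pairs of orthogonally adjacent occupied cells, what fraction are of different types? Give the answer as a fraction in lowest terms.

Scan each occupied cell's neighbors to the right and below so each pair is counted once.
From row 1: 1 unlike of 3 pairs (running 1/3).
From row 2: 2 unlike of 6 pairs (running 3/9).
From row 3: 1 unlike of 2 pairs (running 4/11).
Total adjacent occupied pairs: 11; unlike-type pairs: 4.
4/11 is already in lowest terms.

4/11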